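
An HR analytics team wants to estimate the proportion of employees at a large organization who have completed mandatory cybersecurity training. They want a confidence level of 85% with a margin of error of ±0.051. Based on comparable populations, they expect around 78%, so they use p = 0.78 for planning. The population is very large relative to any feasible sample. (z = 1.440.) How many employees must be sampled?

With p = 0.78, p(1−p) = 0.1716.
n = z²·p(1−p)/E² = 1.440² × 0.1716 / 0.051² = 2.0736 × 0.1716 / 0.002601 ≈ 136.80.
Rounding up gives n = 137.

137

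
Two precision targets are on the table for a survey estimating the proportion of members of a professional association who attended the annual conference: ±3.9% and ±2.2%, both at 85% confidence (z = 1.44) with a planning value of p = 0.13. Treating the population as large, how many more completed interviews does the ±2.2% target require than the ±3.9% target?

330

At ±3.9%: n = 1.44² × 0.1131 / 0.039² ≈ 154.19 → 155.
At ±2.2%: n = 1.44² × 0.1131 / 0.022² ≈ 484.55 → 485.
Additional respondents: 485 − 155 = 330.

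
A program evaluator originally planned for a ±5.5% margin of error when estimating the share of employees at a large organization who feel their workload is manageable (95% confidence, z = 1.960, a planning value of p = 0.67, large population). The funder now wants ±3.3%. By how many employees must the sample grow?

499

At ±5.5%: n = 1.960² × 0.2211 / 0.055² ≈ 280.79 → 281.
At ±3.3%: n = 1.960² × 0.2211 / 0.033² ≈ 779.96 → 780.
Additional respondents: 780 − 281 = 499.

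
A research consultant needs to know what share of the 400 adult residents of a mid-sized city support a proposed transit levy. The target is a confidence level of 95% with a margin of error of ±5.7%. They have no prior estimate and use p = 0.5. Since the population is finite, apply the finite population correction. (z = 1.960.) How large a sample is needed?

Unadjusted: n₀ = 1.960² × 0.50 × 0.50 / 0.057² ≈ 295.60, so n₀ = 296.
Finite population correction with N = 400: n = n₀ / (1 + (n₀−1)/N) = 296 / (1 + 295/400) = 296 / 1.7375 ≈ 170.36.
Rounding up, n = 171.

171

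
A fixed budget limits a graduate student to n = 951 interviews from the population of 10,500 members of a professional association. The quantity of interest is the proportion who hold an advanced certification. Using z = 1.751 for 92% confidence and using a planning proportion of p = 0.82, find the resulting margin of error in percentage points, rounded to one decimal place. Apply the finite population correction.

2.1

Finite-population factor: (N−n)/(N−1) = (10500−951)/(10500−1) = 0.9095.
SE(p̂) = √[p(1−p)/n · (N−n)/(N−1)] = √[0.1476/951 × 0.9095] = 0.01188.
E = z × SE = 1.751 × 0.01188 = 0.02080 ≈ 2.1 percentage points.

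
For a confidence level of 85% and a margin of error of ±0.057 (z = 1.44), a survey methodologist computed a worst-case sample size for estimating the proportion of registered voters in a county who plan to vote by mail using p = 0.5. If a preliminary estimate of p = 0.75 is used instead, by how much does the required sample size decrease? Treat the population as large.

Conservative (p = 0.5): n = 1.44² × 0.25 / 0.057² ≈ 159.56 → 160.
Using p = 0.75: p(1−p) = 0.1875, so n = 1.44² × 0.1875 / 0.057² ≈ 119.67 → 120.
Reduction: 160 − 120 = 40.

40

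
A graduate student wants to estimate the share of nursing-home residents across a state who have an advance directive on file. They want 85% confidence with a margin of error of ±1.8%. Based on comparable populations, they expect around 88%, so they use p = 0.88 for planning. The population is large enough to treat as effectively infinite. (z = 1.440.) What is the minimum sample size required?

With p = 0.88, p(1−p) = 0.1056.
n = z²·p(1−p)/E² = 1.440² × 0.1056 / 0.018² = 2.0736 × 0.1056 / 0.000324 ≈ 675.84.
Rounding up gives n = 676.

676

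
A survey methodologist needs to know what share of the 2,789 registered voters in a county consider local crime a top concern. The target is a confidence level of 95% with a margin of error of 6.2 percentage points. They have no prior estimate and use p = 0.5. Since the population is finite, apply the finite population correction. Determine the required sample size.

230

For 95% confidence, z = 1.96.
Unadjusted: n₀ = 1.96² × 0.50 × 0.50 / 0.062² ≈ 249.84, so n₀ = 250.
Finite population correction with N = 2,789: n = n₀ / (1 + (n₀−1)/N) = 250 / (1 + 249/2789) = 250 / 1.0893 ≈ 229.51.
Rounding up, n = 230.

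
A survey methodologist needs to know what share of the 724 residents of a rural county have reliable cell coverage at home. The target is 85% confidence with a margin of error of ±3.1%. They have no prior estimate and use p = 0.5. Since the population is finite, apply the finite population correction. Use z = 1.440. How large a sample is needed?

310

Unadjusted: n₀ = 1.440² × 0.50 × 0.50 / 0.031² ≈ 539.44, so n₀ = 540.
Finite population correction with N = 724: n = n₀ / (1 + (n₀−1)/N) = 540 / (1 + 539/724) = 540 / 1.7445 ≈ 309.55.
Rounding up, n = 310.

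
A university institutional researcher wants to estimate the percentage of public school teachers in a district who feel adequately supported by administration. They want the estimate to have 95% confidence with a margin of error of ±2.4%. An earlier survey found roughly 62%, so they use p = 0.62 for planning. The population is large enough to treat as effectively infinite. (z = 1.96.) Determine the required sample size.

1572

With p = 0.62, p(1−p) = 0.2356.
n = z²·p(1−p)/E² = 1.96² × 0.2356 / 0.024² = 3.8416 × 0.2356 / 0.000576 ≈ 1571.32.
Rounding up gives n = 1572.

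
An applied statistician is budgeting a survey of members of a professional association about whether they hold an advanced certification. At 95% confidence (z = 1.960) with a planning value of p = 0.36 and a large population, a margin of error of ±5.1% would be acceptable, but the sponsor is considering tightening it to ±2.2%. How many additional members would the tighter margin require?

At ±5.1%: n = 1.960² × 0.2304 / 0.051² ≈ 340.29 → 341.
At ±2.2%: n = 1.960² × 0.2304 / 0.022² ≈ 1828.73 → 1829.
Additional respondents: 1829 − 341 = 1488.

1488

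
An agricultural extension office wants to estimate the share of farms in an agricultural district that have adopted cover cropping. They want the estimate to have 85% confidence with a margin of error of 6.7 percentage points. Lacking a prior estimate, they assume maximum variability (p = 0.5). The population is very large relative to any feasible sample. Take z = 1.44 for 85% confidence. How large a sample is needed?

With p = 0.5, p(1−p) = 0.25.
n = z²·p(1−p)/E² = 1.44² × 0.2500 / 0.067² = 2.0736 × 0.2500 / 0.004489 ≈ 115.48.
Rounding up gives n = 116.

116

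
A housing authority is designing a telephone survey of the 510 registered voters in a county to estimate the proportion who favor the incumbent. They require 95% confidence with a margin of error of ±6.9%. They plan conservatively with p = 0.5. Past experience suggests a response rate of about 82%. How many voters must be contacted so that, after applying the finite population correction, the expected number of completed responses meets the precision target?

177

For 95% confidence, z = 1.96.
Completed interviews needed (unadjusted): n₀ = 1.96² × 0.2500 / 0.069² ≈ 201.72 → 202.
FPC for N = 510: n = 202 / (1 + 201/510) = 202 / 1.3941 ≈ 144.89 → 145.
At an 82% response rate, contacts needed = 145 / 0.82 ≈ 176.83 → 177.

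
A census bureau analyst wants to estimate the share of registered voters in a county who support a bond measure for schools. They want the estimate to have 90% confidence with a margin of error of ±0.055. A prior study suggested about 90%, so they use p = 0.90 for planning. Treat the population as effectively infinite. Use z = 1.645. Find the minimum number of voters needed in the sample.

With p = 0.90, p(1−p) = 0.0900.
n = z²·p(1−p)/E² = 1.645² × 0.0900 / 0.055² = 2.7060 × 0.0900 / 0.003025 ≈ 80.51.
Rounding up gives n = 81.

81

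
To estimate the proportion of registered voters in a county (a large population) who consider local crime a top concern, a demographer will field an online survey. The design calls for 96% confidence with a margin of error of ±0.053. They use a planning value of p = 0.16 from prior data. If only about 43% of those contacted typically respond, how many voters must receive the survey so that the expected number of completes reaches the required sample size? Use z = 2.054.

Completed interviews needed: n₀ = 2.054² × 0.1344 / 0.053² ≈ 201.86 → 202.
At a 43% response rate, contacts needed = 202 / 0.43 ≈ 469.77 → 470.

470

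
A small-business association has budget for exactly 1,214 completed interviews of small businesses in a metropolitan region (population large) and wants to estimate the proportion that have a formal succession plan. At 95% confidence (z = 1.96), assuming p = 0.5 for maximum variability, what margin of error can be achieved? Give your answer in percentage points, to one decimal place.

SE(p̂) = √[p(1−p)/n] = √[0.2500/1214] = 0.01435.
E = z × SE = 1.96 × 0.01435 = 0.02813, or 2.8 percentage points.

2.8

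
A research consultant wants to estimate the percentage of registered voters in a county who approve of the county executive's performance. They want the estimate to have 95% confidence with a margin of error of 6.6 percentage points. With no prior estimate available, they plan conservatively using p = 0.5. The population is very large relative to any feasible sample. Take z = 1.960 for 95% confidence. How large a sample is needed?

221

With p = 0.5, p(1−p) = 0.25.
n = z²·p(1−p)/E² = 1.960² × 0.2500 / 0.066² = 3.8416 × 0.2500 / 0.004356 ≈ 220.48.
Rounding up gives n = 221.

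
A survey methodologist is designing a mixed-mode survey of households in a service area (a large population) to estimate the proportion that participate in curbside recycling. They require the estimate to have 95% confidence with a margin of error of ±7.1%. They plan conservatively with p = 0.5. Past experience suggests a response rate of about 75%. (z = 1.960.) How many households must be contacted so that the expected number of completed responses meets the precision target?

255

Completed interviews needed: n₀ = 1.960² × 0.2500 / 0.071² ≈ 190.52 → 191.
At a 75% response rate, contacts needed = 191 / 0.75 ≈ 254.67 → 255.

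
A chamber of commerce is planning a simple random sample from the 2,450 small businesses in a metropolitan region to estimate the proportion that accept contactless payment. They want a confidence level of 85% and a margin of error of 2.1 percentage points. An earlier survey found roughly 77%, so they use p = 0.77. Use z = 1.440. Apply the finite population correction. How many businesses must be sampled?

622

Unadjusted: n₀ = 1.440² × 0.77 × 0.23 / 0.021² ≈ 832.73, so n₀ = 833.
Finite population correction with N = 2,450: n = n₀ / (1 + (n₀−1)/N) = 833 / (1 + 832/2450) = 833 / 1.3396 ≈ 621.83.
Rounding up, n = 622.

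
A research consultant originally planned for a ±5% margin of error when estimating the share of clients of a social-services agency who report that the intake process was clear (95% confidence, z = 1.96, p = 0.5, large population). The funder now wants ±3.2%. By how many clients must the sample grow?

At ±5%: n = 1.96² × 0.2500 / 0.050² ≈ 384.16 → 385.
At ±3.2%: n = 1.96² × 0.2500 / 0.032² ≈ 937.89 → 938.
Additional respondents: 938 − 385 = 553.

553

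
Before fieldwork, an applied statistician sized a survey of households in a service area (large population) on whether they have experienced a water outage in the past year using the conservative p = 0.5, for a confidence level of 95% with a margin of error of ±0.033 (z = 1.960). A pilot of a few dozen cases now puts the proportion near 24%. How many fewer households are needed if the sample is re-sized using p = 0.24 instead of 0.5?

Conservative (p = 0.5): n = 1.960² × 0.25 / 0.033² ≈ 881.91 → 882.
Using p = 0.24: p(1−p) = 0.1824, so n = 1.960² × 0.1824 / 0.033² ≈ 643.44 → 644.
Reduction: 882 − 644 = 238.

238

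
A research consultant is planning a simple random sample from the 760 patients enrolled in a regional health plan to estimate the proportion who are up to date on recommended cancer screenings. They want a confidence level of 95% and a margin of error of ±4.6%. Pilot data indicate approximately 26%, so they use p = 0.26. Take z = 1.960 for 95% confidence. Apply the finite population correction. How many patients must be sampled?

Unadjusted: n₀ = 1.960² × 0.26 × 0.74 / 0.046² ≈ 349.30, so n₀ = 350.
Finite population correction with N = 760: n = n₀ / (1 + (n₀−1)/N) = 350 / (1 + 349/760) = 350 / 1.4592 ≈ 239.86.
Rounding up, n = 240.

240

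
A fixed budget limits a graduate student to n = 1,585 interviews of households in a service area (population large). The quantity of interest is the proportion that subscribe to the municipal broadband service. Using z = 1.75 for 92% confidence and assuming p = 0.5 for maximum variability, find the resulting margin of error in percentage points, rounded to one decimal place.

2.2

SE(p̂) = √[p(1−p)/n] = √[0.2500/1585] = 0.01256.
E = z × SE = 1.75 × 0.01256 = 0.02198, or 2.2 percentage points.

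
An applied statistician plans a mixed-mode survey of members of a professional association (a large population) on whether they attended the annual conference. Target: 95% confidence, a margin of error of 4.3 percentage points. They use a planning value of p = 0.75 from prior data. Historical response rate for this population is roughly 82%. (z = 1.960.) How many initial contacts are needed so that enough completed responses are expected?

476

Completed interviews needed: n₀ = 1.960² × 0.1875 / 0.043² ≈ 389.56 → 390.
At an 82% response rate, contacts needed = 390 / 0.82 ≈ 475.61 → 476.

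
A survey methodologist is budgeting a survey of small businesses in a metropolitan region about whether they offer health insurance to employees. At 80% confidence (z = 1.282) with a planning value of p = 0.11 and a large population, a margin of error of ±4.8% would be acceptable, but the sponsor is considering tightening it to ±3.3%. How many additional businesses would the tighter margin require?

78

At ±4.8%: n = 1.282² × 0.0979 / 0.048² ≈ 69.84 → 70.
At ±3.3%: n = 1.282² × 0.0979 / 0.033² ≈ 147.75 → 148.
Additional respondents: 148 − 70 = 78.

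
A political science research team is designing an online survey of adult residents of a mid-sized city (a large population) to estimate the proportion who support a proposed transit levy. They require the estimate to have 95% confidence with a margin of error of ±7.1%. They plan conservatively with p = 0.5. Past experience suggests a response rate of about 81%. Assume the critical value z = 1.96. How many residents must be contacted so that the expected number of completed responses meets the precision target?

Completed interviews needed: n₀ = 1.96² × 0.2500 / 0.071² ≈ 190.52 → 191.
At an 81% response rate, contacts needed = 191 / 0.81 ≈ 235.80 → 236.

236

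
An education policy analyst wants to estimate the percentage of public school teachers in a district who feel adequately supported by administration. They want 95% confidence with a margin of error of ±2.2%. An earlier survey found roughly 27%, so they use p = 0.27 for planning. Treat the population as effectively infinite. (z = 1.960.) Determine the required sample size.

1565

With p = 0.27, p(1−p) = 0.1971.
n = z²·p(1−p)/E² = 1.960² × 0.1971 / 0.022² = 3.8416 × 0.1971 / 0.000484 ≈ 1564.42.
Rounding up gives n = 1565.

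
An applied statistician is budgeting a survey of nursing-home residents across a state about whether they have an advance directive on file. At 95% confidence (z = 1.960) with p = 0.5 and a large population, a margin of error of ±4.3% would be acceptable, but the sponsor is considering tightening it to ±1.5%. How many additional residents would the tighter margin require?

3749

At ±4.3%: n = 1.960² × 0.2500 / 0.043² ≈ 519.42 → 520.
At ±1.5%: n = 1.960² × 0.2500 / 0.015² ≈ 4268.44 → 4269.
Additional respondents: 4269 − 520 = 3749.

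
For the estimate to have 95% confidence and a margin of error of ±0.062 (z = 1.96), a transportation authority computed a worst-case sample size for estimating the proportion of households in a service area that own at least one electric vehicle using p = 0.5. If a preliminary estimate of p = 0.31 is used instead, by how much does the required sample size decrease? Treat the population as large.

Conservative (p = 0.5): n = 1.96² × 0.25 / 0.062² ≈ 249.84 → 250.
Using p = 0.31: p(1−p) = 0.2139, so n = 1.96² × 0.2139 / 0.062² ≈ 213.77 → 214.
Reduction: 250 − 214 = 36.

36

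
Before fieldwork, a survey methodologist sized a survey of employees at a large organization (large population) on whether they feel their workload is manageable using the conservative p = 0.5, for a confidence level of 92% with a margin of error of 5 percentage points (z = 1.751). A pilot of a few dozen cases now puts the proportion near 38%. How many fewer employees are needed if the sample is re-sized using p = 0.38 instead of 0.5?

18

Conservative (p = 0.5): n = 1.751² × 0.25 / 0.050² ≈ 306.60 → 307.
Using p = 0.38: p(1−p) = 0.2356, so n = 1.751² × 0.2356 / 0.050² ≈ 288.94 → 289.
Reduction: 307 − 289 = 18.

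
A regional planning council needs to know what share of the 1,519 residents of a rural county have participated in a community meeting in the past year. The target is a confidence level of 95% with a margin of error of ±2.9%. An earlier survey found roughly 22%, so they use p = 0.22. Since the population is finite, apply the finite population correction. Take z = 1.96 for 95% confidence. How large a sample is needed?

518

Unadjusted: n₀ = 1.96² × 0.22 × 0.78 / 0.029² ≈ 783.85, so n₀ = 784.
Finite population correction with N = 1,519: n = n₀ / (1 + (n₀−1)/N) = 784 / (1 + 783/1519) = 784 / 1.5155 ≈ 517.33.
Rounding up, n = 518.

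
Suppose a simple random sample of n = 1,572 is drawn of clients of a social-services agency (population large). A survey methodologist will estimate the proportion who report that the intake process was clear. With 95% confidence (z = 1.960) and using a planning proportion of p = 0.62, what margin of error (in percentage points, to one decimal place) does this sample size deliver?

SE(p̂) = √[p(1−p)/n] = √[0.2356/1572] = 0.01224.
E = z × SE = 1.960 × 0.01224 = 0.02399, or 2.4 percentage points.

2.4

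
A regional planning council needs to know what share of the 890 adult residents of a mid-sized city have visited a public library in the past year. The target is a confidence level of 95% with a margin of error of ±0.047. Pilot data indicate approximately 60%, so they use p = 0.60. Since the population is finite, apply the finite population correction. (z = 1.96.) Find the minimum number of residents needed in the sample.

Unadjusted: n₀ = 1.96² × 0.60 × 0.40 / 0.047² ≈ 417.38, so n₀ = 418.
Finite population correction with N = 890: n = n₀ / (1 + (n₀−1)/N) = 418 / (1 + 417/890) = 418 / 1.4685 ≈ 284.64.
Rounding up, n = 285.

285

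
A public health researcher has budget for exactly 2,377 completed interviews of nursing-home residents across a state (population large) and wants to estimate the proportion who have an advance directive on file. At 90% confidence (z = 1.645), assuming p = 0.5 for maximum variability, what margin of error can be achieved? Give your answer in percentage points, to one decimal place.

1.7

SE(p̂) = √[p(1−p)/n] = √[0.2500/2377] = 0.01026.
E = z × SE = 1.645 × 0.01026 = 0.01687, or 1.7 percentage points.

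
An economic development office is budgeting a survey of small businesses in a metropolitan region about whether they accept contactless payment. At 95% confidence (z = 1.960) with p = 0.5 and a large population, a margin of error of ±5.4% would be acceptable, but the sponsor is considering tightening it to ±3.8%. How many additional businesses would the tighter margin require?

336

At ±5.4%: n = 1.960² × 0.2500 / 0.054² ≈ 329.36 → 330.
At ±3.8%: n = 1.960² × 0.2500 / 0.038² ≈ 665.10 → 666.
Additional respondents: 666 − 330 = 336.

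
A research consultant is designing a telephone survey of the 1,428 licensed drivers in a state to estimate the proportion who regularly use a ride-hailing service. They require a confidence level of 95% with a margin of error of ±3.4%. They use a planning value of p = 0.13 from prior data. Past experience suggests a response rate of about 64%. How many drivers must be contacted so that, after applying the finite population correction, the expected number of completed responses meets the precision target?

466

For 95% confidence, z = 1.96.
Completed interviews needed (unadjusted): n₀ = 1.96² × 0.1131 / 0.034² ≈ 375.85 → 376.
FPC for N = 1,428: n = 376 / (1 + 375/1428) = 376 / 1.2626 ≈ 297.80 → 298.
At a 64% response rate, contacts needed = 298 / 0.64 ≈ 465.62 → 466.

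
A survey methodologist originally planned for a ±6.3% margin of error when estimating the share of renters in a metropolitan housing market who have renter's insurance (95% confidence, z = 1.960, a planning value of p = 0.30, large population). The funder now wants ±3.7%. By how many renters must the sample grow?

At ±6.3%: n = 1.960² × 0.2100 / 0.063² ≈ 203.26 → 204.
At ±3.7%: n = 1.960² × 0.2100 / 0.037² ≈ 589.29 → 590.
Additional respondents: 590 − 204 = 386.

386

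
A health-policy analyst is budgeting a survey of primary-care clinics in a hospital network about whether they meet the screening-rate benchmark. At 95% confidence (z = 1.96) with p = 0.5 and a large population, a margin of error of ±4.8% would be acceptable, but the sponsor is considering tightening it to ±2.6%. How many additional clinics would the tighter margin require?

At ±4.8%: n = 1.96² × 0.2500 / 0.048² ≈ 416.84 → 417.
At ±2.6%: n = 1.96² × 0.2500 / 0.026² ≈ 1420.71 → 1421.
Additional respondents: 1421 − 417 = 1004.

1004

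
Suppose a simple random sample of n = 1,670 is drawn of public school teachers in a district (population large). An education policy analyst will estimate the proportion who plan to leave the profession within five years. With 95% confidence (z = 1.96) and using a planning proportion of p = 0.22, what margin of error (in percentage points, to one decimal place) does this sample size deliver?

2.0

SE(p̂) = √[p(1−p)/n] = √[0.1716/1670] = 0.01014.
E = z × SE = 1.96 × 0.01014 = 0.01987, or 2.0 percentage points.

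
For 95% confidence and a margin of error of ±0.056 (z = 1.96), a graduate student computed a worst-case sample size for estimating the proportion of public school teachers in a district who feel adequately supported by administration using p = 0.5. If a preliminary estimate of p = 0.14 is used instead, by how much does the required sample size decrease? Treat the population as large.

Conservative (p = 0.5): n = 1.96² × 0.25 / 0.056² ≈ 306.25 → 307.
Using p = 0.14: p(1−p) = 0.1204, so n = 1.96² × 0.1204 / 0.056² ≈ 147.49 → 148.
Reduction: 307 − 148 = 159.

159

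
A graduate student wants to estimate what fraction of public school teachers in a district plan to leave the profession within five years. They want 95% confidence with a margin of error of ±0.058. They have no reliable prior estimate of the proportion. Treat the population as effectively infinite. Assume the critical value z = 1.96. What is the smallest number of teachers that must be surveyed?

286

With no prior estimate, use p = 0.5, giving p(1−p) = 0.25.
n = z²·p(1−p)/E² = 1.96² × 0.2500 / 0.058² = 3.8416 × 0.2500 / 0.003364 ≈ 285.49.
Rounding up gives n = 286.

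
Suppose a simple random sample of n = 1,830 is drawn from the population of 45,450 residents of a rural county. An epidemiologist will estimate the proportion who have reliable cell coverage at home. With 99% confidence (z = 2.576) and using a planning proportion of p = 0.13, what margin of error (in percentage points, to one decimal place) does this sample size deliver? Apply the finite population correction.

Finite-population factor: (N−n)/(N−1) = (45450−1830)/(45450−1) = 0.9598.
SE(p̂) = √[p(1−p)/n · (N−n)/(N−1)] = √[0.1131/1830 × 0.9598] = 0.00770.
E = z × SE = 2.576 × 0.00770 = 0.01984 ≈ 2.0 percentage points.

2.0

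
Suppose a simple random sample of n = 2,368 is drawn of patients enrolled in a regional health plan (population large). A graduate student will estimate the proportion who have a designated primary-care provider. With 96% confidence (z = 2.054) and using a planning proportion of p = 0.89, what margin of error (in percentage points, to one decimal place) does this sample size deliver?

SE(p̂) = √[p(1−p)/n] = √[0.0979/2368] = 0.00643.
E = z × SE = 2.054 × 0.00643 = 0.01321, or 1.3 percentage points.

1.3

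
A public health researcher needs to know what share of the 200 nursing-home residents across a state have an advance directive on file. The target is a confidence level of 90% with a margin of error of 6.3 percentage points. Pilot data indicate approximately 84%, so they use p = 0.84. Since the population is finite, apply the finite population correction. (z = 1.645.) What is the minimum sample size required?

Unadjusted: n₀ = 1.645² × 0.84 × 0.16 / 0.063² ≈ 91.63, so n₀ = 92.
Finite population correction with N = 200: n = n₀ / (1 + (n₀−1)/N) = 92 / (1 + 91/200) = 92 / 1.4550 ≈ 63.23.
Rounding up, n = 64.

64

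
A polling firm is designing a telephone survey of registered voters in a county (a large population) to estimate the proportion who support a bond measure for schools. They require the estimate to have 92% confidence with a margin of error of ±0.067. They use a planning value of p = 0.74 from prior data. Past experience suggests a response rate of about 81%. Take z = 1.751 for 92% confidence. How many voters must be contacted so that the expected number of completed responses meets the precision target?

Completed interviews needed: n₀ = 1.751² × 0.1924 / 0.067² ≈ 131.41 → 132.
At an 81% response rate, contacts needed = 132 / 0.81 ≈ 162.96 → 163.

163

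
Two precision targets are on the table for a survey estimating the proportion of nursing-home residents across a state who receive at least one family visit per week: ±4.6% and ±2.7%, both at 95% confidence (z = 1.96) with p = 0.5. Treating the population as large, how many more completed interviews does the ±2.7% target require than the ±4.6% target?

At ±4.6%: n = 1.96² × 0.2500 / 0.046² ≈ 453.88 → 454.
At ±2.7%: n = 1.96² × 0.2500 / 0.027² ≈ 1317.42 → 1318.
Additional respondents: 1318 − 454 = 864.

864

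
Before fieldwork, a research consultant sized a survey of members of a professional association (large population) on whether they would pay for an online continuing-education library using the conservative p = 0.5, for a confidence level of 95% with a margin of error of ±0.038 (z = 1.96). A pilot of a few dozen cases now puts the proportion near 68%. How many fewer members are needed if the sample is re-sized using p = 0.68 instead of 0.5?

Conservative (p = 0.5): n = 1.96² × 0.25 / 0.038² ≈ 665.10 → 666.
Using p = 0.68: p(1−p) = 0.2176, so n = 1.96² × 0.2176 / 0.038² ≈ 578.90 → 579.
Reduction: 666 − 579 = 87.

87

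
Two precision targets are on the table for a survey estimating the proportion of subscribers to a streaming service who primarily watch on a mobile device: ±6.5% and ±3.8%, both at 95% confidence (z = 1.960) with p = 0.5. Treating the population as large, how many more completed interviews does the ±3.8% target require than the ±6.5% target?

At ±6.5%: n = 1.960² × 0.2500 / 0.065² ≈ 227.31 → 228.
At ±3.8%: n = 1.960² × 0.2500 / 0.038² ≈ 665.10 → 666.
Additional respondents: 666 − 228 = 438.

438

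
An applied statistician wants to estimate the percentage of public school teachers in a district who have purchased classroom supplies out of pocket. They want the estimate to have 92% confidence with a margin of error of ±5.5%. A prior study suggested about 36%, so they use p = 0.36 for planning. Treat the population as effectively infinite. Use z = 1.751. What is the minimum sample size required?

With p = 0.36, p(1−p) = 0.2304.
n = z²·p(1−p)/E² = 1.751² × 0.2304 / 0.055² = 3.0660 × 0.2304 / 0.003025 ≈ 233.52.
Rounding up gives n = 234.

234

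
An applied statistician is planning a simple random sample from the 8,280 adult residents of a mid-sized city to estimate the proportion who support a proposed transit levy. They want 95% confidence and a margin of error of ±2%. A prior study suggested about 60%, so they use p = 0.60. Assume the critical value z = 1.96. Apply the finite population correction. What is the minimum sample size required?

Unadjusted: n₀ = 1.96² × 0.60 × 0.40 / 0.020² ≈ 2304.96, so n₀ = 2305.
Finite population correction with N = 8,280: n = n₀ / (1 + (n₀−1)/N) = 2305 / (1 + 2304/8280) = 2305 / 1.2783 ≈ 1803.23.
Rounding up, n = 1804.

1804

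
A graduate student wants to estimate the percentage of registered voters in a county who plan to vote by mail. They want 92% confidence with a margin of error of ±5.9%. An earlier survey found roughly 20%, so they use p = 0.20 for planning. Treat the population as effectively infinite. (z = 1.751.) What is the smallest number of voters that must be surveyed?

141

With p = 0.20, p(1−p) = 0.1600.
n = z²·p(1−p)/E² = 1.751² × 0.1600 / 0.059² = 3.0660 × 0.1600 / 0.003481 ≈ 140.93.
Rounding up gives n = 141.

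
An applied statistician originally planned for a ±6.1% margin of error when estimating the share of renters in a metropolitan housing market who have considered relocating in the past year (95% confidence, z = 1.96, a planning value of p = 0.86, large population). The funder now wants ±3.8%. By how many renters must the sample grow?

196

At ±6.1%: n = 1.96² × 0.1204 / 0.061² ≈ 124.30 → 125.
At ±3.8%: n = 1.96² × 0.1204 / 0.038² ≈ 320.31 → 321.
Additional respondents: 321 − 125 = 196.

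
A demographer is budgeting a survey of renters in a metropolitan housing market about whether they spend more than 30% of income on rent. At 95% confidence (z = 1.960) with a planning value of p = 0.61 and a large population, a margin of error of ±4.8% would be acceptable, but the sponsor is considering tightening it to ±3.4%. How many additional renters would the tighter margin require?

394

At ±4.8%: n = 1.960² × 0.2379 / 0.048² ≈ 396.67 → 397.
At ±3.4%: n = 1.960² × 0.2379 / 0.034² ≈ 790.59 → 791.
Additional respondents: 791 − 397 = 394.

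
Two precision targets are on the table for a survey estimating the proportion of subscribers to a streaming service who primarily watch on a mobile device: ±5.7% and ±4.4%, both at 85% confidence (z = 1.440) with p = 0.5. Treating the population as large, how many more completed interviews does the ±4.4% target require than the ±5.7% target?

At ±5.7%: n = 1.440² × 0.2500 / 0.057² ≈ 159.56 → 160.
At ±4.4%: n = 1.440² × 0.2500 / 0.044² ≈ 267.77 → 268.
Additional respondents: 268 − 160 = 108.

108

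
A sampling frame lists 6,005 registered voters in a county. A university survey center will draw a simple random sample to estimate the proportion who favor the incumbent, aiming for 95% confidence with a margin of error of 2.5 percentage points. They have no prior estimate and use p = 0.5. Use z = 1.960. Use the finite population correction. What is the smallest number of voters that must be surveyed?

1224

Unadjusted: n₀ = 1.960² × 0.50 × 0.50 / 0.025² ≈ 1536.64, so n₀ = 1537.
Finite population correction with N = 6,005: n = n₀ / (1 + (n₀−1)/N) = 1537 / (1 + 1536/6005) = 1537 / 1.2558 ≈ 1223.93.
Rounding up, n = 1224.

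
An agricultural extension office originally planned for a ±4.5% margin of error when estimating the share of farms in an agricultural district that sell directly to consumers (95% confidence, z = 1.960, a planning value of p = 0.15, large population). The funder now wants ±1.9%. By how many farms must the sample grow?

1115

At ±4.5%: n = 1.960² × 0.1275 / 0.045² ≈ 241.88 → 242.
At ±1.9%: n = 1.960² × 0.1275 / 0.019² ≈ 1356.80 → 1357.
Additional respondents: 1357 − 242 = 1115.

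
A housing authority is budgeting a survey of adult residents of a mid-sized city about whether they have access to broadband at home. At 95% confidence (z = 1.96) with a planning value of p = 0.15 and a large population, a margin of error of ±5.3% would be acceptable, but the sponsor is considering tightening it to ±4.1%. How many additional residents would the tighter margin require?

117

At ±5.3%: n = 1.96² × 0.1275 / 0.053² ≈ 174.37 → 175.
At ±4.1%: n = 1.96² × 0.1275 / 0.041² ≈ 291.38 → 292.
Additional respondents: 292 − 175 = 117.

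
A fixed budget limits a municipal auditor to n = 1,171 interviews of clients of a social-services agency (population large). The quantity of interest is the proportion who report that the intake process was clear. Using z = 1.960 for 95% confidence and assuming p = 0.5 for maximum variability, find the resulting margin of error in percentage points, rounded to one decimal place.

2.9

SE(p̂) = √[p(1−p)/n] = √[0.2500/1171] = 0.01461.
E = z × SE = 1.960 × 0.01461 = 0.02864, or 2.9 percentage points.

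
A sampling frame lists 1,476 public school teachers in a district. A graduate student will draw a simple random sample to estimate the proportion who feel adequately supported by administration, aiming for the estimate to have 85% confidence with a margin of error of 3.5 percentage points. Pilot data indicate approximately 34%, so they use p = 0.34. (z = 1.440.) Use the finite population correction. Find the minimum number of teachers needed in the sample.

Unadjusted: n₀ = 1.440² × 0.34 × 0.66 / 0.035² ≈ 379.85, so n₀ = 380.
Finite population correction with N = 1,476: n = n₀ / (1 + (n₀−1)/N) = 380 / (1 + 379/1476) = 380 / 1.2568 ≈ 302.36.
Rounding up, n = 303.

303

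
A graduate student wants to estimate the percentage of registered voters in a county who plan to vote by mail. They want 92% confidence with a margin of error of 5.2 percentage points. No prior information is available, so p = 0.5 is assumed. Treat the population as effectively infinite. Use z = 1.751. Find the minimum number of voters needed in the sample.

284

With p = 0.5, p(1−p) = 0.25.
n = z²·p(1−p)/E² = 1.751² × 0.2500 / 0.052² = 3.0660 × 0.2500 / 0.002704 ≈ 283.47.
Rounding up gives n = 284.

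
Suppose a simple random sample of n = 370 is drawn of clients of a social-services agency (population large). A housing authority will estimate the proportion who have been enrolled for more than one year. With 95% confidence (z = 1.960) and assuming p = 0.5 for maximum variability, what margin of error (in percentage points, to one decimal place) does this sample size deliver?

SE(p̂) = √[p(1−p)/n] = √[0.2500/370] = 0.02599.
E = z × SE = 1.960 × 0.02599 = 0.05095, or 5.1 percentage points.

5.1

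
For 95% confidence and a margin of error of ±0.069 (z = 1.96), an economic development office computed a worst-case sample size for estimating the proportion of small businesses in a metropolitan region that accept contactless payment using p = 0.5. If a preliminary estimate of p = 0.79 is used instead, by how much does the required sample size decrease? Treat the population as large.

Conservative (p = 0.5): n = 1.96² × 0.25 / 0.069² ≈ 201.72 → 202.
Using p = 0.79: p(1−p) = 0.1659, so n = 1.96² × 0.1659 / 0.069² ≈ 133.86 → 134.
Reduction: 202 − 134 = 68.

68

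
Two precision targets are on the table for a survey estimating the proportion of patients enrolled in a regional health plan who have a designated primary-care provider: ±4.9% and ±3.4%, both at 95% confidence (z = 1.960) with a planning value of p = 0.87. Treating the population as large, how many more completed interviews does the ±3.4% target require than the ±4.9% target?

At ±4.9%: n = 1.960² × 0.1131 / 0.049² ≈ 180.96 → 181.
At ±3.4%: n = 1.960² × 0.1131 / 0.034² ≈ 375.85 → 376.
Additional respondents: 376 − 181 = 195.

195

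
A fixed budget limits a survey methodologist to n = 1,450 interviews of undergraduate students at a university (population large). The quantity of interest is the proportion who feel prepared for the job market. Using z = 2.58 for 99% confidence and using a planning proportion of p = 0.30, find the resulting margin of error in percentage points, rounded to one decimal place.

3.1

SE(p̂) = √[p(1−p)/n] = √[0.2100/1450] = 0.01203.
E = z × SE = 2.58 × 0.01203 = 0.03105, or 3.1 percentage points.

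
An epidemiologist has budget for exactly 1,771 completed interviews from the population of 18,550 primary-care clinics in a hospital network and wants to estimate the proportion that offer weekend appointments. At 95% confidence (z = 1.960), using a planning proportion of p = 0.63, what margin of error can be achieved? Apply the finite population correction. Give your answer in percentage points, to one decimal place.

2.1

Finite-population factor: (N−n)/(N−1) = (18550−1771)/(18550−1) = 0.9046.
SE(p̂) = √[p(1−p)/n · (N−n)/(N−1)] = √[0.2331/1771 × 0.9046] = 0.01091.
E = z × SE = 1.960 × 0.01091 = 0.02139 ≈ 2.1 percentage points.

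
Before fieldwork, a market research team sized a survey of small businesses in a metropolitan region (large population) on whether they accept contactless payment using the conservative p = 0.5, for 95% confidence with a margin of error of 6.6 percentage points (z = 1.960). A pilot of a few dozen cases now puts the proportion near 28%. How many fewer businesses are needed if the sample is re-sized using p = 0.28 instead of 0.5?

Conservative (p = 0.5): n = 1.960² × 0.25 / 0.066² ≈ 220.48 → 221.
Using p = 0.28: p(1−p) = 0.2016, so n = 1.960² × 0.2016 / 0.066² ≈ 177.79 → 178.
Reduction: 221 − 178 = 43.

43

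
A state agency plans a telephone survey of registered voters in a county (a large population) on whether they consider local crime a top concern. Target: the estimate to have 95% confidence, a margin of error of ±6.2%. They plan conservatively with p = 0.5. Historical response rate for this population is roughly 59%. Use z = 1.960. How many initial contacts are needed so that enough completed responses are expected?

Completed interviews needed: n₀ = 1.960² × 0.2500 / 0.062² ≈ 249.84 → 250.
At a 59% response rate, contacts needed = 250 / 0.59 ≈ 423.73 → 424.

424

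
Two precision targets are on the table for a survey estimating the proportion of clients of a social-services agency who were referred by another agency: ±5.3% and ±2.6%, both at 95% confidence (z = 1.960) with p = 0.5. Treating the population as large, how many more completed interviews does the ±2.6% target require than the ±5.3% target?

At ±5.3%: n = 1.960² × 0.2500 / 0.053² ≈ 341.90 → 342.
At ±2.6%: n = 1.960² × 0.2500 / 0.026² ≈ 1420.71 → 1421.
Additional respondents: 1421 − 342 = 1079.

1079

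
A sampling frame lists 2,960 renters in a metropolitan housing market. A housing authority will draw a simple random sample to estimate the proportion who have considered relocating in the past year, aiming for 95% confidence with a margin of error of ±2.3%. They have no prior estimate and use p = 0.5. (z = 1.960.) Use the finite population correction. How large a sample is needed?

1126

Unadjusted: n₀ = 1.960² × 0.50 × 0.50 / 0.023² ≈ 1815.50, so n₀ = 1816.
Finite population correction with N = 2,960: n = n₀ / (1 + (n₀−1)/N) = 1816 / (1 + 1815/2960) = 1816 / 1.6132 ≈ 1125.73.
Rounding up, n = 1126.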